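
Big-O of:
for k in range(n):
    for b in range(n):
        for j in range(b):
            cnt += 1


Per nesting level: O(n) * O(n) * O(n) [triangular over b] = O(n^3)
Complexity: O(n^3)


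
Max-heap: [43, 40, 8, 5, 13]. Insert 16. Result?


Append 16: [43, 40, 8, 5, 13, 16]
Bubble up: swap idx 5(16) with idx 2(8)
Result: [43, 40, 16, 5, 13, 8]


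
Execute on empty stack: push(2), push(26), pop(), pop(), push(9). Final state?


push(2) -> [2]
push(26) -> [2, 26]
pop() returns 26 -> [2]
pop() returns 2 -> []
push(9) -> [9]
Final stack (bottom to top): [9]


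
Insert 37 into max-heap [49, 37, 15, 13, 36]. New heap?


Append 37: [49, 37, 15, 13, 36, 37]
Bubble up: swap idx 5(37) with idx 2(15)
Result: [49, 37, 37, 13, 36, 15]


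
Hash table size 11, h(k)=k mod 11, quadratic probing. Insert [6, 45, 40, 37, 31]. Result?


Insertions: 6->slot 6; 45->slot 1; 40->slot 7; 37->slot 4; 31->slot 9
Table: [None, 45, None, None, 37, None, 6, 40, None, 31, None]


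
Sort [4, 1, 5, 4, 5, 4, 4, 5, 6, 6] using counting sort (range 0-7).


Count array: [0, 1, 0, 0, 4, 3, 2, 0]
Reconstruct: [1, 4, 4, 4, 4, 5, 5, 5, 6, 6]


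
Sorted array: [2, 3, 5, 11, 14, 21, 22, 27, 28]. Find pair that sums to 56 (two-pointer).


Two pointers: lo=0, hi=8
No pair sums to 56


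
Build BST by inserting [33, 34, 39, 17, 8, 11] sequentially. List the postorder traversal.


Root = 33; build tree by BST insertion.
Postorder traversal: [11, 8, 17, 39, 34, 33]


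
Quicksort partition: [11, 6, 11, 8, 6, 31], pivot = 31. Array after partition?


Elements <= 31 go left of pivot.
Result: [11, 6, 11, 8, 6, 31], pivot at index 5


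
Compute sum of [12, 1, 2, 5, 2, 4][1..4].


Prefix sums: [0, 12, 13, 15, 20, 22, 26]
Sum[1..4] = prefix[5] - prefix[1] = 22 - 12 = 10


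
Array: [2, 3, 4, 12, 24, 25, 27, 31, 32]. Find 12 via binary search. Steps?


Search for 12:
[0,8] mid=4 arr[4]=24
[0,3] mid=1 arr[1]=3
[2,3] mid=2 arr[2]=4
[3,3] mid=3 arr[3]=12
Total: 4 comparisons


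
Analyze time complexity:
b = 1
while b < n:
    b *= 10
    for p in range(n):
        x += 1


Per nesting level: O(log n) * O(n) = O(n log n)
Complexity: O(n log n)


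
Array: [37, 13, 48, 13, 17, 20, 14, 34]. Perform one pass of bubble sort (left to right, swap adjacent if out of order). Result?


After one pass: [13, 37, 13, 17, 20, 14, 34, 48]


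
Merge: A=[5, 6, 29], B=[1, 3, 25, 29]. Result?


Compare heads, take smaller each step.
Merged: [1, 3, 5, 6, 25, 29, 29]


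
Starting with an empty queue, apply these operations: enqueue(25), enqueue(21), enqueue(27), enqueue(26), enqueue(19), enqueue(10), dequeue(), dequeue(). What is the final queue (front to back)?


enqueue(25) -> [25]
enqueue(21) -> [25, 21]
enqueue(27) -> [25, 21, 27]
enqueue(26) -> [25, 21, 27, 26]
enqueue(19) -> [25, 21, 27, 26, 19]
enqueue(10) -> [25, 21, 27, 26, 19, 10]
dequeue() returns 25 -> [21, 27, 26, 19, 10]
dequeue() returns 21 -> [27, 26, 19, 10]
Final queue (front to back): [27, 26, 19, 10]


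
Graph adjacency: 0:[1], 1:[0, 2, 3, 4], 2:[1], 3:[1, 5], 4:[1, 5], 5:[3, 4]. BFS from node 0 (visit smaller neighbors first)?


BFS queue: start with [0]
Visit order: [0, 1, 2, 3, 4, 5]


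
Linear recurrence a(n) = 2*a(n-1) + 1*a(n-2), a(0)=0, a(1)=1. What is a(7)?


Build bottom-up:
...a(5)=29, a(6)=70, a(7)=2*70+1*29=169


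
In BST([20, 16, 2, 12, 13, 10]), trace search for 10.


BST root = 20
Search for 10: compare at each node
Path: [20, 16, 2, 12, 10]


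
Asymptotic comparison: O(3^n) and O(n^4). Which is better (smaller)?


quartic grows slower than exponential (base 3)
O(n^4) is asymptotically smaller; O(3^n) grows faster


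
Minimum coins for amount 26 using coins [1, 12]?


dp[0]=0; dp[i]=1+min(dp[i-c] for c in coins)
...dp[21]=10, dp[22]=11, dp[23]=12, dp[24]=2, dp[25]=3, dp[26]=4
Minimum coins for 26 = 4


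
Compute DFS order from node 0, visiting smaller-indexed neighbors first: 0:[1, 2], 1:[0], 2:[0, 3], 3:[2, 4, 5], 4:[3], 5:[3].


DFS stack-based: start with [0]
Visit order: [0, 1, 2, 3, 4, 5]


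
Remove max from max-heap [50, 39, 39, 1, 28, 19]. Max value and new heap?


Max = 50
Replace root with last, heapify down
Resulting heap: [39, 28, 39, 1, 19]


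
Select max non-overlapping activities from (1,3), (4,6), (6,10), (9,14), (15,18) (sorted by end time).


Greedy: pick earliest-ending, then skip overlaps.
Selected (4 activities): [(1, 3), (4, 6), (6, 10), (15, 18)]


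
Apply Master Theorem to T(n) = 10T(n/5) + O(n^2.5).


a=10, b=5, c=2.5. log_5(10)=1.431 < c=2.5. Case 3: O(n^c) = O(n^2.500)
Complexity: O(n^2.500)


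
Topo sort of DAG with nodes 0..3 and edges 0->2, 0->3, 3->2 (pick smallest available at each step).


Kahn's algorithm, process smallest node first
Order: [0, 1, 3, 2]


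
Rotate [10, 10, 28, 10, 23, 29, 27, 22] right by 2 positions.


Right rotate by 2: [27, 22, 10, 10, 28, 10, 23, 29]


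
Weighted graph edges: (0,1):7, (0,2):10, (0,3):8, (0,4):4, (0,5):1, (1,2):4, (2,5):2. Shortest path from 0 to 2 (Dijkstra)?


Dijkstra from 0:
Distances: {0: 0, 1: 7, 2: 3, 3: 8, 4: 4, 5: 1}
Shortest distance to 2 = 3, path = [0, 5, 2]


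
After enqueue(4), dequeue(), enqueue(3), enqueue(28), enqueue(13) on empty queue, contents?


enqueue(4) -> [4]
dequeue() returns 4 -> []
enqueue(3) -> [3]
enqueue(28) -> [3, 28]
enqueue(13) -> [3, 28, 13]
Final queue (front to back): [3, 28, 13]


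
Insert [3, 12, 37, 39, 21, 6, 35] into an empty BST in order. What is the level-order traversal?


Root = 3; build tree by BST insertion.
Level-Order traversal: [3, 12, 6, 37, 21, 39, 35]


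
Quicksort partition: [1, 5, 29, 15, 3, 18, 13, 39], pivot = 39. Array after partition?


Elements <= 39 go left of pivot.
Result: [1, 5, 29, 15, 3, 18, 13, 39], pivot at index 7


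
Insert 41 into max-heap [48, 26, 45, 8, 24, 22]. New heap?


Append 41: [48, 26, 45, 8, 24, 22, 41]
Bubble up: no swaps needed
Result: [48, 26, 45, 8, 24, 22, 41]


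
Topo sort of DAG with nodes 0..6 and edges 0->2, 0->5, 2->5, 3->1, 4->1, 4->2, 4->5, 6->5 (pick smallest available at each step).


Kahn's algorithm, process smallest node first
Order: [0, 3, 4, 1, 2, 6, 5]


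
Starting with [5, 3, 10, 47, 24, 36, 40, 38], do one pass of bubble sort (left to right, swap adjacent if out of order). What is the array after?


After one pass: [3, 5, 10, 24, 36, 40, 38, 47]


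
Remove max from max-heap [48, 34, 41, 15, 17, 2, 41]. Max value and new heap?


Max = 48
Replace root with last, heapify down
Resulting heap: [41, 34, 41, 15, 17, 2]


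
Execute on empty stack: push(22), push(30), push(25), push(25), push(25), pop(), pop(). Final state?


push(22) -> [22]
push(30) -> [22, 30]
push(25) -> [22, 30, 25]
push(25) -> [22, 30, 25, 25]
push(25) -> [22, 30, 25, 25, 25]
pop() returns 25 -> [22, 30, 25, 25]
pop() returns 25 -> [22, 30, 25]
Final stack (bottom to top): [22, 30, 25]


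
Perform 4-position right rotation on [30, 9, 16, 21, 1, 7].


Right rotate by 4: [16, 21, 1, 7, 30, 9]


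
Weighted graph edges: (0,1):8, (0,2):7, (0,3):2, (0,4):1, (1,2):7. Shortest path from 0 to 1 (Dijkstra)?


Dijkstra from 0:
Distances: {0: 0, 1: 8, 2: 7, 3: 2, 4: 1}
Shortest distance to 1 = 8, path = [0, 1]


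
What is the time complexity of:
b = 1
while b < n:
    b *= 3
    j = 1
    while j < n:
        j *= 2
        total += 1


Per nesting level: O(log n) * O(log n) = O((log n)^2)
Complexity: O((log n)^2)


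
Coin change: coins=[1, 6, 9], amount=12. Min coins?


dp[0]=0; dp[i]=1+min(dp[i-c] for c in coins)
...dp[7]=2, dp[8]=3, dp[9]=1, dp[10]=2, dp[11]=3, dp[12]=2
Minimum coins for 12 = 2


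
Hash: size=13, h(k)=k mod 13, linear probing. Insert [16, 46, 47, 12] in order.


Insertions: 16->slot 3; 46->slot 7; 47->slot 8; 12->slot 12
Table: [None, None, None, 16, None, None, None, 46, 47, None, None, None, 12]


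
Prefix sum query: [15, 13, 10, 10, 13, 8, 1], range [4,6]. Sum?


Prefix sums: [0, 15, 28, 38, 48, 61, 69, 70]
Sum[4..6] = prefix[7] - prefix[4] = 70 - 48 = 22


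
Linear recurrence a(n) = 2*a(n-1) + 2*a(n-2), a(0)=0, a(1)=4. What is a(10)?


Build bottom-up:
...a(8)=3584, a(9)=9792, a(10)=2*9792+2*3584=26752


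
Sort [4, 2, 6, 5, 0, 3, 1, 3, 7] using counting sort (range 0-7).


Count array: [1, 1, 1, 2, 1, 1, 1, 1]
Reconstruct: [0, 1, 2, 3, 3, 4, 5, 6, 7]


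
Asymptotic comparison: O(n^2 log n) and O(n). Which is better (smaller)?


linear grows slower than n^2 log n
O(n) is asymptotically smaller; O(n^2 log n) grows faster


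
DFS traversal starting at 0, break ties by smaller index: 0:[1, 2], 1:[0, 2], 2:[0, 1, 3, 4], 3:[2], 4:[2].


DFS stack-based: start with [0]
Visit order: [0, 1, 2, 3, 4]


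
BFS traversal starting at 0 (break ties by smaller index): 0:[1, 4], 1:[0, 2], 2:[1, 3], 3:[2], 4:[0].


BFS queue: start with [0]
Visit order: [0, 1, 4, 2, 3]


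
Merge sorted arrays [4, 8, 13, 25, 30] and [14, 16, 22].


Compare heads, take smaller each step.
Merged: [4, 8, 13, 14, 16, 22, 25, 30]


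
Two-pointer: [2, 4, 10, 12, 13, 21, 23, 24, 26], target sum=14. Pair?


Two pointers: lo=0, hi=8
Found pair: (2, 12) summing to 14


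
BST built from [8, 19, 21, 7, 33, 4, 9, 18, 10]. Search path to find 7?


BST root = 8
Search for 7: compare at each node
Path: [8, 7]


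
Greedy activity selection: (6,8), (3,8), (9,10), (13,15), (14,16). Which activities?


Greedy: pick earliest-ending, then skip overlaps.
Selected (3 activities): [(6, 8), (9, 10), (13, 15)]


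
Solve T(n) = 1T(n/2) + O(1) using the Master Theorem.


a=1, b=2, c=0. log_2(1)=0 = c=0. Case 2: O(n^c log n) = O(log n)
Complexity: O(log n)


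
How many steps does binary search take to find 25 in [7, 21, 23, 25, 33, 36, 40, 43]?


Search for 25:
[0,7] mid=3 arr[3]=25
Total: 1 comparisons


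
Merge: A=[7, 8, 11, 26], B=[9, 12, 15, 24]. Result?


Compare heads, take smaller each step.
Merged: [7, 8, 9, 11, 12, 15, 24, 26]


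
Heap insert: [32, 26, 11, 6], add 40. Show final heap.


Append 40: [32, 26, 11, 6, 40]
Bubble up: swap idx 4(40) with idx 1(26); swap idx 1(40) with idx 0(32)
Result: [40, 32, 11, 6, 26]


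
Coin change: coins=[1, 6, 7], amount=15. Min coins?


dp[0]=0; dp[i]=1+min(dp[i-c] for c in coins)
...dp[10]=4, dp[11]=5, dp[12]=2, dp[13]=2, dp[14]=2, dp[15]=3
Minimum coins for 15 = 3


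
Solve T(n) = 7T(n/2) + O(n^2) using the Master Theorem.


a=7, b=2, c=2. log_2(7)=2.807 > c=2. Case 1: O(n^log_b(a)) = O(n^2.807)
Complexity: O(n^2.807)


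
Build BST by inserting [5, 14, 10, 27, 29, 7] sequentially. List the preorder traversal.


Root = 5; build tree by BST insertion.
Preorder traversal: [5, 14, 10, 7, 27, 29]


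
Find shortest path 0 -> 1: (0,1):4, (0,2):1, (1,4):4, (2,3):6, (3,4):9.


Dijkstra from 0:
Distances: {0: 0, 1: 4, 2: 1, 3: 7, 4: 8}
Shortest distance to 1 = 4, path = [0, 1]


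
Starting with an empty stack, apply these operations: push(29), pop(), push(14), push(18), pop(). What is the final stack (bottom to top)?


push(29) -> [29]
pop() returns 29 -> []
push(14) -> [14]
push(18) -> [14, 18]
pop() returns 18 -> [14]
Final stack (bottom to top): [14]


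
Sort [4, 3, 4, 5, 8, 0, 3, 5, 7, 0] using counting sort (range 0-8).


Count array: [2, 0, 0, 2, 2, 2, 0, 1, 1]
Reconstruct: [0, 0, 3, 3, 4, 4, 5, 5, 7, 8]


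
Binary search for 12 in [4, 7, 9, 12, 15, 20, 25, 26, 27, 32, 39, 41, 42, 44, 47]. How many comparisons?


Search for 12:
[0,14] mid=7 arr[7]=26
[0,6] mid=3 arr[3]=12
Total: 2 comparisons


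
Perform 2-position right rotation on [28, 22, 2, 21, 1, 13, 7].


Right rotate by 2: [13, 7, 28, 22, 2, 21, 1]


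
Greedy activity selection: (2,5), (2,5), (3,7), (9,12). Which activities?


Greedy: pick earliest-ending, then skip overlaps.
Selected (2 activities): [(2, 5), (9, 12)]


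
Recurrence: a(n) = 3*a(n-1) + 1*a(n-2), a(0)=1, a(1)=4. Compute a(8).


Build bottom-up:
...a(6)=1549, a(7)=5116, a(8)=3*5116+1*1549=16897


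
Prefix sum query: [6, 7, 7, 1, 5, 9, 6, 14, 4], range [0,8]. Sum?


Prefix sums: [0, 6, 13, 20, 21, 26, 35, 41, 55, 59]
Sum[0..8] = prefix[9] - prefix[0] = 59 - 0 = 59


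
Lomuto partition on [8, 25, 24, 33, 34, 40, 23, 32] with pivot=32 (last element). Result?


Elements <= 32 go left of pivot.
Result: [8, 25, 24, 23, 32, 40, 33, 34], pivot at index 4


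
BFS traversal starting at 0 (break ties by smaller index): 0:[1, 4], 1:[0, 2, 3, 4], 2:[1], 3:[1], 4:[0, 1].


BFS queue: start with [0]
Visit order: [0, 1, 4, 2, 3]


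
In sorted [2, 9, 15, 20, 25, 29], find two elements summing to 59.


Two pointers: lo=0, hi=5
No pair sums to 59


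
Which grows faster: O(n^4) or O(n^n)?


quartic grows slower than n^n
O(n^4) is asymptotically smaller; O(n^n) grows faster


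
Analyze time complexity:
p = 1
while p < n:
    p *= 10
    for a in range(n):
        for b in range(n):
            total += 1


Per nesting level: O(log n) * O(n) * O(n) = O(n^2 log n)
Complexity: O(n^2 log n)


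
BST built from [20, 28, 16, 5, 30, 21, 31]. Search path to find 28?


BST root = 20
Search for 28: compare at each node
Path: [20, 28]


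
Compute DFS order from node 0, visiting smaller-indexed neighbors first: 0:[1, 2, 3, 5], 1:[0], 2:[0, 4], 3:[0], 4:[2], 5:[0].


DFS stack-based: start with [0]
Visit order: [0, 1, 2, 4, 3, 5]


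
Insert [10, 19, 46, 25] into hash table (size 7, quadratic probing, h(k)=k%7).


Insertions: 10->slot 3; 19->slot 5; 46->slot 4; 25->slot 1
Table: [None, 25, None, 10, 46, 19, None]


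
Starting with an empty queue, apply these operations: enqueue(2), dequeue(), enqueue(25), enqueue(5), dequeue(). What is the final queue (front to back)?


enqueue(2) -> [2]
dequeue() returns 2 -> []
enqueue(25) -> [25]
enqueue(5) -> [25, 5]
dequeue() returns 25 -> [5]
Final queue (front to back): [5]


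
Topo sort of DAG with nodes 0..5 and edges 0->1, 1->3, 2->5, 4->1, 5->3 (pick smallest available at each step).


Kahn's algorithm, process smallest node first
Order: [0, 2, 4, 1, 5, 3]


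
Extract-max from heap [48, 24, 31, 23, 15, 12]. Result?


Max = 48
Replace root with last, heapify down
Resulting heap: [31, 24, 12, 23, 15]


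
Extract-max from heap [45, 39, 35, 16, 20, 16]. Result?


Max = 45
Replace root with last, heapify down
Resulting heap: [39, 20, 35, 16, 16]


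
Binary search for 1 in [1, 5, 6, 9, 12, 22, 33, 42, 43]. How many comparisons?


Search for 1:
[0,8] mid=4 arr[4]=12
[0,3] mid=1 arr[1]=5
[0,0] mid=0 arr[0]=1
Total: 3 comparisons


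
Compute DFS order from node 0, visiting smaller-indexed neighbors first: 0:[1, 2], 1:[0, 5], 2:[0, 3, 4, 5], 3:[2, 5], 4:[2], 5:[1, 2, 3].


DFS stack-based: start with [0]
Visit order: [0, 1, 5, 2, 3, 4]


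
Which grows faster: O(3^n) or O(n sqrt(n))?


n^1.5 grows slower than exponential (base 3)
O(n sqrt(n)) is asymptotically smaller; O(3^n) grows faster


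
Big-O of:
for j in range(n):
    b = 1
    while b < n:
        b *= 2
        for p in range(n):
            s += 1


Per nesting level: O(n) * O(log n) * O(n) = O(n^2 log n)
Complexity: O(n^2 log n)


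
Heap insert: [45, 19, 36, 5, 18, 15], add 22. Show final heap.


Append 22: [45, 19, 36, 5, 18, 15, 22]
Bubble up: no swaps needed
Result: [45, 19, 36, 5, 18, 15, 22]


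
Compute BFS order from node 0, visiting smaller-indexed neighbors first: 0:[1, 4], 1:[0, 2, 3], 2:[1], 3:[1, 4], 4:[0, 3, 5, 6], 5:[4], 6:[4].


BFS queue: start with [0]
Visit order: [0, 1, 4, 2, 3, 5, 6]


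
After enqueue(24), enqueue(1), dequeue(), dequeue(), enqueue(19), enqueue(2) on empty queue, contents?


enqueue(24) -> [24]
enqueue(1) -> [24, 1]
dequeue() returns 24 -> [1]
dequeue() returns 1 -> []
enqueue(19) -> [19]
enqueue(2) -> [19, 2]
Final queue (front to back): [19, 2]


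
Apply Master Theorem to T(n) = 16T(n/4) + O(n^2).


a=16, b=4, c=2. log_4(16)=2 = c=2. Case 2: O(n^c log n) = O(n^2 log n)
Complexity: O(n^2 log n)


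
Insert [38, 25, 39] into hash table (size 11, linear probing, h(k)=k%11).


Insertions: 38->slot 5; 25->slot 3; 39->slot 6
Table: [None, None, None, 25, None, 38, 39, None, None, None, None]


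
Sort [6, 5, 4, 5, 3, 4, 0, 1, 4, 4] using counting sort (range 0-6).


Count array: [1, 1, 0, 1, 4, 2, 1]
Reconstruct: [0, 1, 3, 4, 4, 4, 4, 5, 5, 6]


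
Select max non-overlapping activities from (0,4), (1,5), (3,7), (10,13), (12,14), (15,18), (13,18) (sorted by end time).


Greedy: pick earliest-ending, then skip overlaps.
Selected (3 activities): [(0, 4), (10, 13), (15, 18)]


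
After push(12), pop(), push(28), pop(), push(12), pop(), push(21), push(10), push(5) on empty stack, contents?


push(12) -> [12]
pop() returns 12 -> []
push(28) -> [28]
pop() returns 28 -> []
push(12) -> [12]
pop() returns 12 -> []
push(21) -> [21]
push(10) -> [21, 10]
push(5) -> [21, 10, 5]
Final stack (bottom to top): [21, 10, 5]


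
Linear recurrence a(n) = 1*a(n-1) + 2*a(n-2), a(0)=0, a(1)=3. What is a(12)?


Build bottom-up:
...a(10)=1023, a(11)=2049, a(12)=1*2049+2*1023=4095


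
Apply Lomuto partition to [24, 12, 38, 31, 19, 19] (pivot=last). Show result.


Elements <= 19 go left of pivot.
Result: [12, 19, 19, 31, 24, 38], pivot at index 2


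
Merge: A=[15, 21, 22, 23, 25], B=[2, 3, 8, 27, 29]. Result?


Compare heads, take smaller each step.
Merged: [2, 3, 8, 15, 21, 22, 23, 25, 27, 29]


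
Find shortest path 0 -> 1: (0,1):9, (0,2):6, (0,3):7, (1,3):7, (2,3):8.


Dijkstra from 0:
Distances: {0: 0, 1: 9, 2: 6, 3: 7}
Shortest distance to 1 = 9, path = [0, 1]


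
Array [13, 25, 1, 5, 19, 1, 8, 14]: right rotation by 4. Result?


Right rotate by 4: [19, 1, 8, 14, 13, 25, 1, 5]


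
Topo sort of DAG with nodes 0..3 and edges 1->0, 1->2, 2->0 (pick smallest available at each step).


Kahn's algorithm, process smallest node first
Order: [1, 2, 0, 3]


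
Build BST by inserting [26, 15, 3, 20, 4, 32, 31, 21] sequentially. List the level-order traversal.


Root = 26; build tree by BST insertion.
Level-Order traversal: [26, 15, 32, 3, 20, 31, 4, 21]


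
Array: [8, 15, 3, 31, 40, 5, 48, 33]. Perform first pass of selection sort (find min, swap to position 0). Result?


After one pass: [3, 15, 8, 31, 40, 5, 48, 33]


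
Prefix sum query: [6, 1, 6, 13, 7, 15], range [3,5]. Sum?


Prefix sums: [0, 6, 7, 13, 26, 33, 48]
Sum[3..5] = prefix[6] - prefix[3] = 48 - 13 = 35


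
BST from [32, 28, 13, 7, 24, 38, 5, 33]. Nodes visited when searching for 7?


BST root = 32
Search for 7: compare at each node
Path: [32, 28, 13, 7]


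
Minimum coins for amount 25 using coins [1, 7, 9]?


dp[0]=0; dp[i]=1+min(dp[i-c] for c in coins)
...dp[20]=4, dp[21]=3, dp[22]=4, dp[23]=3, dp[24]=4, dp[25]=3
Minimum coins for 25 = 3


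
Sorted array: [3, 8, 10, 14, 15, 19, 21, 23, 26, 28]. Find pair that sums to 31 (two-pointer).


Two pointers: lo=0, hi=9
Found pair: (3, 28) summing to 31


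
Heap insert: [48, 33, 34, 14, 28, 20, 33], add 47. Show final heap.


Append 47: [48, 33, 34, 14, 28, 20, 33, 47]
Bubble up: swap idx 7(47) with idx 3(14); swap idx 3(47) with idx 1(33)
Result: [48, 47, 34, 33, 28, 20, 33, 14]


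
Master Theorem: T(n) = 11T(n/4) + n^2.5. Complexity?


a=11, b=4, c=2.5. log_4(11)=1.730 < c=2.5. Case 3: O(n^c) = O(n^2.500)
Complexity: O(n^2.500)


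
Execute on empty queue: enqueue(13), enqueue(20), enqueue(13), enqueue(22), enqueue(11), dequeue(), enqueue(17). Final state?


enqueue(13) -> [13]
enqueue(20) -> [13, 20]
enqueue(13) -> [13, 20, 13]
enqueue(22) -> [13, 20, 13, 22]
enqueue(11) -> [13, 20, 13, 22, 11]
dequeue() returns 13 -> [20, 13, 22, 11]
enqueue(17) -> [20, 13, 22, 11, 17]
Final queue (front to back): [20, 13, 22, 11, 17]


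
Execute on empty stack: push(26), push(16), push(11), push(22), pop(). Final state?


push(26) -> [26]
push(16) -> [26, 16]
push(11) -> [26, 16, 11]
push(22) -> [26, 16, 11, 22]
pop() returns 22 -> [26, 16, 11]
Final stack (bottom to top): [26, 16, 11]


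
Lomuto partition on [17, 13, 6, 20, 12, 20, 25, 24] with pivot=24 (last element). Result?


Elements <= 24 go left of pivot.
Result: [17, 13, 6, 20, 12, 20, 24, 25], pivot at index 6


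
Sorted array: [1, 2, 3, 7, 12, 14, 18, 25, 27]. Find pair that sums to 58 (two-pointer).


Two pointers: lo=0, hi=8
No pair sums to 58


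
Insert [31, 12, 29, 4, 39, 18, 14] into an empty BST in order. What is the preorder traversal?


Root = 31; build tree by BST insertion.
Preorder traversal: [31, 12, 4, 29, 18, 14, 39]


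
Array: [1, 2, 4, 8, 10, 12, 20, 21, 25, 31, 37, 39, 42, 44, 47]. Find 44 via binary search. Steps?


Search for 44:
[0,14] mid=7 arr[7]=21
[8,14] mid=11 arr[11]=39
[12,14] mid=13 arr[13]=44
Total: 3 comparisons


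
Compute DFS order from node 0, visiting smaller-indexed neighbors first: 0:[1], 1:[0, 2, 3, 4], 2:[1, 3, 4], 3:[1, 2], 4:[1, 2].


DFS stack-based: start with [0]
Visit order: [0, 1, 2, 3, 4]


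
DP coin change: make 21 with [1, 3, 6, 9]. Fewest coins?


dp[0]=0; dp[i]=1+min(dp[i-c] for c in coins)
...dp[16]=3, dp[17]=4, dp[18]=2, dp[19]=3, dp[20]=4, dp[21]=3
Minimum coins for 21 = 3


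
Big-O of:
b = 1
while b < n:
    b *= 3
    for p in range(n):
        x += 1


Per nesting level: O(log n) * O(n) = O(n log n)
Complexity: O(n log n)


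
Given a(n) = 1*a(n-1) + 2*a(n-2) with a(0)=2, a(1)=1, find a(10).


Build bottom-up:
...a(8)=257, a(9)=511, a(10)=1*511+2*257=1025


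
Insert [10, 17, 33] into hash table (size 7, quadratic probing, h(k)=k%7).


Insertions: 10->slot 3; 17->slot 4; 33->slot 5
Table: [None, None, None, 10, 17, 33, None]


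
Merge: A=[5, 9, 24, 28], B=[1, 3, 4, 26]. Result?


Compare heads, take smaller each step.
Merged: [1, 3, 4, 5, 9, 24, 26, 28]


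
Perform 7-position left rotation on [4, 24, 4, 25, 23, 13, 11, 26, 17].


Left rotate by 7: [26, 17, 4, 24, 4, 25, 23, 13, 11]


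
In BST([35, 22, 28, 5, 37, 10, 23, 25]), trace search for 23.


BST root = 35
Search for 23: compare at each node
Path: [35, 22, 28, 23]


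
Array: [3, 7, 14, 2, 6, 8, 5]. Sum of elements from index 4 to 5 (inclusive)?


Prefix sums: [0, 3, 10, 24, 26, 32, 40, 45]
Sum[4..5] = prefix[6] - prefix[4] = 40 - 26 = 14


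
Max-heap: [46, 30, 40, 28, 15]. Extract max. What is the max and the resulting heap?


Max = 46
Replace root with last, heapify down
Resulting heap: [40, 30, 15, 28]


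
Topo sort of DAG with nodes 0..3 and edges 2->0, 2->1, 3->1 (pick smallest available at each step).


Kahn's algorithm, process smallest node first
Order: [2, 0, 3, 1]


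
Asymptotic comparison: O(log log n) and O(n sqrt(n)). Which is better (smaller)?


double-logarithmic grows slower than n^1.5
O(log log n) is asymptotically smaller; O(n sqrt(n)) grows faster


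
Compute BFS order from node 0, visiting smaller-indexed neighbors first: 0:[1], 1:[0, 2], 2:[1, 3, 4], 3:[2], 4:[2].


BFS queue: start with [0]
Visit order: [0, 1, 2, 3, 4]


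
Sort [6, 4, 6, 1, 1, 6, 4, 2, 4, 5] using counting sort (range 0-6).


Count array: [0, 2, 1, 0, 3, 1, 3]
Reconstruct: [1, 1, 2, 4, 4, 4, 5, 6, 6, 6]


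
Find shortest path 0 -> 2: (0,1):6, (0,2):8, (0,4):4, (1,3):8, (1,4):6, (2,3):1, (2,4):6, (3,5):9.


Dijkstra from 0:
Distances: {0: 0, 1: 6, 2: 8, 3: 9, 4: 4, 5: 18}
Shortest distance to 2 = 8, path = [0, 2]


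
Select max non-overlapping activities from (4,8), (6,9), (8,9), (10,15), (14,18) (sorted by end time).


Greedy: pick earliest-ending, then skip overlaps.
Selected (3 activities): [(4, 8), (8, 9), (10, 15)]


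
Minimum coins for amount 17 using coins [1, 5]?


dp[0]=0; dp[i]=1+min(dp[i-c] for c in coins)
...dp[12]=4, dp[13]=5, dp[14]=6, dp[15]=3, dp[16]=4, dp[17]=5
Minimum coins for 17 = 5


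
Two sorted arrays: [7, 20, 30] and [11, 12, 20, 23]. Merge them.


Compare heads, take smaller each step.
Merged: [7, 11, 12, 20, 20, 23, 30]


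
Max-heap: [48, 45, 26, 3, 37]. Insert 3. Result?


Append 3: [48, 45, 26, 3, 37, 3]
Bubble up: no swaps needed
Result: [48, 45, 26, 3, 37, 3]


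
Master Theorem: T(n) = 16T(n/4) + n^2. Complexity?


a=16, b=4, c=2. log_4(16)=2 = c=2. Case 2: O(n^c log n) = O(n^2 log n)
Complexity: O(n^2 log n)


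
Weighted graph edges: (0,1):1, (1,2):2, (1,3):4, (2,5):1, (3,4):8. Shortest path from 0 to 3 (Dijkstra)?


Dijkstra from 0:
Distances: {0: 0, 1: 1, 2: 3, 3: 5, 4: 13, 5: 4}
Shortest distance to 3 = 5, path = [0, 1, 3]


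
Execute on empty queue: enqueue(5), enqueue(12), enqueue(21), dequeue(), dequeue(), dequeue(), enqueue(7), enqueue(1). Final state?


enqueue(5) -> [5]
enqueue(12) -> [5, 12]
enqueue(21) -> [5, 12, 21]
dequeue() returns 5 -> [12, 21]
dequeue() returns 12 -> [21]
dequeue() returns 21 -> []
enqueue(7) -> [7]
enqueue(1) -> [7, 1]
Final queue (front to back): [7, 1]


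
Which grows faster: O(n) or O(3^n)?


linear grows slower than exponential (base 3)
O(n) is asymptotically smaller; O(3^n) grows faster


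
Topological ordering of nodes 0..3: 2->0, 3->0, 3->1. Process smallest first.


Kahn's algorithm, process smallest node first
Order: [2, 3, 0, 1]


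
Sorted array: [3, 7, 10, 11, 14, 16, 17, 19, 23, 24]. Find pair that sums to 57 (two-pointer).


Two pointers: lo=0, hi=9
No pair sums to 57


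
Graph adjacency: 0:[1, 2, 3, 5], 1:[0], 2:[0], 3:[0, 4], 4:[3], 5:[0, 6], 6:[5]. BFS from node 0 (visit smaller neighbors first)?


BFS queue: start with [0]
Visit order: [0, 1, 2, 3, 5, 4, 6]


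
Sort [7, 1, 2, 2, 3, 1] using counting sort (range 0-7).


Count array: [0, 2, 2, 1, 0, 0, 0, 1]
Reconstruct: [1, 1, 2, 2, 3, 7]


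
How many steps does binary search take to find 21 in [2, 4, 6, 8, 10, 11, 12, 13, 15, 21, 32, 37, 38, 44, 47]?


Search for 21:
[0,14] mid=7 arr[7]=13
[8,14] mid=11 arr[11]=37
[8,10] mid=9 arr[9]=21
Total: 3 comparisons


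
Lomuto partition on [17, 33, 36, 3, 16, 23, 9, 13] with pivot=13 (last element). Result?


Elements <= 13 go left of pivot.
Result: [3, 9, 13, 17, 16, 23, 33, 36], pivot at index 2


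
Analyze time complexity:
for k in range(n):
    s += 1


Per nesting level: O(n) = O(n)
Complexity: O(n)


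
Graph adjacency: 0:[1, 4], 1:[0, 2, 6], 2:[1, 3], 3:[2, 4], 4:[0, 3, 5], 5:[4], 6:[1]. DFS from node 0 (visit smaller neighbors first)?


DFS stack-based: start with [0]
Visit order: [0, 1, 2, 3, 4, 5, 6]


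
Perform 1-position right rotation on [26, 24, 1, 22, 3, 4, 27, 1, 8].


Right rotate by 1: [8, 26, 24, 1, 22, 3, 4, 27, 1]


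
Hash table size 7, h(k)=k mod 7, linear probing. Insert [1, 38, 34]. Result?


Insertions: 1->slot 1; 38->slot 3; 34->slot 6
Table: [None, 1, None, 38, None, None, 34]


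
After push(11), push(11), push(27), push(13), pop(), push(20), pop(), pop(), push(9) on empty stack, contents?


push(11) -> [11]
push(11) -> [11, 11]
push(27) -> [11, 11, 27]
push(13) -> [11, 11, 27, 13]
pop() returns 13 -> [11, 11, 27]
push(20) -> [11, 11, 27, 20]
pop() returns 20 -> [11, 11, 27]
pop() returns 27 -> [11, 11]
push(9) -> [11, 11, 9]
Final stack (bottom to top): [11, 11, 9]


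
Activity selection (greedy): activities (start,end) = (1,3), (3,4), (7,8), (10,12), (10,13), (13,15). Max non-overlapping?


Greedy: pick earliest-ending, then skip overlaps.
Selected (5 activities): [(1, 3), (3, 4), (7, 8), (10, 12), (13, 15)]


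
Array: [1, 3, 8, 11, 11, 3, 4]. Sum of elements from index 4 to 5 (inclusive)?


Prefix sums: [0, 1, 4, 12, 23, 34, 37, 41]
Sum[4..5] = prefix[6] - prefix[4] = 37 - 23 = 14


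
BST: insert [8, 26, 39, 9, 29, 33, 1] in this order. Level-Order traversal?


Root = 8; build tree by BST insertion.
Level-Order traversal: [8, 1, 26, 9, 39, 29, 33]


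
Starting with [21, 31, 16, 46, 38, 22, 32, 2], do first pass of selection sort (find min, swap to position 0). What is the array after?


After one pass: [2, 31, 16, 46, 38, 22, 32, 21]


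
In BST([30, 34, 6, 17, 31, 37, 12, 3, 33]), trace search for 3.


BST root = 30
Search for 3: compare at each node
Path: [30, 6, 3]


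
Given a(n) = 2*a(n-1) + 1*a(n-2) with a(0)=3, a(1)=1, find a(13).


Build bottom-up:
...a(11)=12875, a(12)=31083, a(13)=2*31083+1*12875=75041


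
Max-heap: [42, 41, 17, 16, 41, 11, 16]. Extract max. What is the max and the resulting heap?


Max = 42
Replace root with last, heapify down
Resulting heap: [41, 41, 17, 16, 16, 11]


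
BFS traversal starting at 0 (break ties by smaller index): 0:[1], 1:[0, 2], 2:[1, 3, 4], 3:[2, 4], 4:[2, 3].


BFS queue: start with [0]
Visit order: [0, 1, 2, 3, 4]


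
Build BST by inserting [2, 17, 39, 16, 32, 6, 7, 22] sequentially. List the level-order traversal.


Root = 2; build tree by BST insertion.
Level-Order traversal: [2, 17, 16, 39, 6, 32, 7, 22]


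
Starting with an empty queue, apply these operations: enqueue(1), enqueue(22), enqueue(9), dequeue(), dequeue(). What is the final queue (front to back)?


enqueue(1) -> [1]
enqueue(22) -> [1, 22]
enqueue(9) -> [1, 22, 9]
dequeue() returns 1 -> [22, 9]
dequeue() returns 22 -> [9]
Final queue (front to back): [9]


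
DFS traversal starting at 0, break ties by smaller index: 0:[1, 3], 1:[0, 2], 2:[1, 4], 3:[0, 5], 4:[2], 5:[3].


DFS stack-based: start with [0]
Visit order: [0, 1, 2, 4, 3, 5]


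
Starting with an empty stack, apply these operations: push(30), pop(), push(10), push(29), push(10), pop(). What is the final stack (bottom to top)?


push(30) -> [30]
pop() returns 30 -> []
push(10) -> [10]
push(29) -> [10, 29]
push(10) -> [10, 29, 10]
pop() returns 10 -> [10, 29]
Final stack (bottom to top): [10, 29]


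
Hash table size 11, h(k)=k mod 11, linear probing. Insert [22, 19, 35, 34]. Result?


Insertions: 22->slot 0; 19->slot 8; 35->slot 2; 34->slot 1
Table: [22, 34, 35, None, None, None, None, None, 19, None, None]


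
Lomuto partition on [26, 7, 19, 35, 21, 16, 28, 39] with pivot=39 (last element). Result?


Elements <= 39 go left of pivot.
Result: [26, 7, 19, 35, 21, 16, 28, 39], pivot at index 7


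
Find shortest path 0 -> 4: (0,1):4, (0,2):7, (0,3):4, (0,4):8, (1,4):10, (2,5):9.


Dijkstra from 0:
Distances: {0: 0, 1: 4, 2: 7, 3: 4, 4: 8, 5: 16}
Shortest distance to 4 = 8, path = [0, 4]


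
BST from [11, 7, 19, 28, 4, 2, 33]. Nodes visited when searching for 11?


BST root = 11
Search for 11: compare at each node
Path: [11]


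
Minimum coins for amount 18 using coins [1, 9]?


dp[0]=0; dp[i]=1+min(dp[i-c] for c in coins)
...dp[13]=5, dp[14]=6, dp[15]=7, dp[16]=8, dp[17]=9, dp[18]=2
Minimum coins for 18 = 2


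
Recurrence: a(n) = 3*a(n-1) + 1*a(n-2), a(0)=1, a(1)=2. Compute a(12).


Build bottom-up:
...a(10)=98644, a(11)=325799, a(12)=3*325799+1*98644=1076041


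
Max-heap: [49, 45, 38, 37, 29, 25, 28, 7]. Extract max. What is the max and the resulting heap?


Max = 49
Replace root with last, heapify down
Resulting heap: [45, 37, 38, 7, 29, 25, 28]


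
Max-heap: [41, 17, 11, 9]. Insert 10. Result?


Append 10: [41, 17, 11, 9, 10]
Bubble up: no swaps needed
Result: [41, 17, 11, 9, 10]


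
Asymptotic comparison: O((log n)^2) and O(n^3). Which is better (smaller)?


polylogarithmic grows slower than cubic
O((log n)^2) is asymptotically smaller; O(n^3) grows faster


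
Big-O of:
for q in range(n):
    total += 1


Per nesting level: O(n) = O(n)
Complexity: O(n)


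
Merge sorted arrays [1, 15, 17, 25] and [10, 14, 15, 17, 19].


Compare heads, take smaller each step.
Merged: [1, 10, 14, 15, 15, 17, 17, 19, 25]


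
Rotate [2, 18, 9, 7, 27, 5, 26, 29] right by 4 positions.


Right rotate by 4: [27, 5, 26, 29, 2, 18, 9, 7]


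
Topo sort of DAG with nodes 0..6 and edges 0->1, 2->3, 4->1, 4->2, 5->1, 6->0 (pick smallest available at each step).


Kahn's algorithm, process smallest node first
Order: [4, 2, 3, 5, 6, 0, 1]


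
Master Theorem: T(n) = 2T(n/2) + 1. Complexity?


a=2, b=2, c=0. log_2(2)=1 > c=0. Case 1: O(n^log_b(a)) = O(n)
Complexity: O(n)


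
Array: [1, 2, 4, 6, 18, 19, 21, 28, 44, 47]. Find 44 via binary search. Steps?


Search for 44:
[0,9] mid=4 arr[4]=18
[5,9] mid=7 arr[7]=28
[8,9] mid=8 arr[8]=44
Total: 3 comparisons


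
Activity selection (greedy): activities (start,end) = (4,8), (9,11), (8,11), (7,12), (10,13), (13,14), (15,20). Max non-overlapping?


Greedy: pick earliest-ending, then skip overlaps.
Selected (4 activities): [(4, 8), (9, 11), (13, 14), (15, 20)]


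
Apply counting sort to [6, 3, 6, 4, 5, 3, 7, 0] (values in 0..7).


Count array: [1, 0, 0, 2, 1, 1, 2, 1]
Reconstruct: [0, 3, 3, 4, 5, 6, 6, 7]


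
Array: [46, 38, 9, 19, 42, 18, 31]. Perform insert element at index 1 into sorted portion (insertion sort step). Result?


After one pass: [38, 46, 9, 19, 42, 18, 31]


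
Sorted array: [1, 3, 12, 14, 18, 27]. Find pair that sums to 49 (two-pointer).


Two pointers: lo=0, hi=5
No pair sums to 49


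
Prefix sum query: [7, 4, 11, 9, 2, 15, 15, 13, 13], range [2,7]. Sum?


Prefix sums: [0, 7, 11, 22, 31, 33, 48, 63, 76, 89]
Sum[2..7] = prefix[8] - prefix[2] = 76 - 11 = 65


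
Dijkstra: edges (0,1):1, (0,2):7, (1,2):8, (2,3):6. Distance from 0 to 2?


Dijkstra from 0:
Distances: {0: 0, 1: 1, 2: 7, 3: 13}
Shortest distance to 2 = 7, path = [0, 2]


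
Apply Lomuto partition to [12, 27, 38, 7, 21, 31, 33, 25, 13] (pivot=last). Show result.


Elements <= 13 go left of pivot.
Result: [12, 7, 13, 27, 21, 31, 33, 25, 38], pivot at index 2


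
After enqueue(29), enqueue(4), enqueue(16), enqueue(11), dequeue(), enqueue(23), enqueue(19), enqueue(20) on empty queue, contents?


enqueue(29) -> [29]
enqueue(4) -> [29, 4]
enqueue(16) -> [29, 4, 16]
enqueue(11) -> [29, 4, 16, 11]
dequeue() returns 29 -> [4, 16, 11]
enqueue(23) -> [4, 16, 11, 23]
enqueue(19) -> [4, 16, 11, 23, 19]
enqueue(20) -> [4, 16, 11, 23, 19, 20]
Final queue (front to back): [4, 16, 11, 23, 19, 20]


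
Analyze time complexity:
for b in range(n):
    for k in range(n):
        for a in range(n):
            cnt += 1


Per nesting level: O(n) * O(n) * O(n) = O(n^3)
Complexity: O(n^3)


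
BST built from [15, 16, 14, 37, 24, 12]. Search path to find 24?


BST root = 15
Search for 24: compare at each node
Path: [15, 16, 37, 24]


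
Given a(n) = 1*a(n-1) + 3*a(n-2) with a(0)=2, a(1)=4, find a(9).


Build bottom-up:
...a(7)=628, a(8)=1450, a(9)=1*1450+3*628=3334


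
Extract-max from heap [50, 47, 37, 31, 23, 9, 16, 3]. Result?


Max = 50
Replace root with last, heapify down
Resulting heap: [47, 31, 37, 3, 23, 9, 16]


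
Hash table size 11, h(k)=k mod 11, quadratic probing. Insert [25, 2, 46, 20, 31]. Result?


Insertions: 25->slot 3; 2->slot 2; 46->slot 6; 20->slot 9; 31->slot 10
Table: [None, None, 2, 25, None, None, 46, None, None, 20, 31]


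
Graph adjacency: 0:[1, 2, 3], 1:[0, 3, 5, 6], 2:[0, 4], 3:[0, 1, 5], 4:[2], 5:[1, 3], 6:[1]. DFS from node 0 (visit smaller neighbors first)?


DFS stack-based: start with [0]
Visit order: [0, 1, 3, 5, 6, 2, 4]


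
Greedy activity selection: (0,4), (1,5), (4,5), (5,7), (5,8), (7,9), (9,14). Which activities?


Greedy: pick earliest-ending, then skip overlaps.
Selected (5 activities): [(0, 4), (4, 5), (5, 7), (7, 9), (9, 14)]


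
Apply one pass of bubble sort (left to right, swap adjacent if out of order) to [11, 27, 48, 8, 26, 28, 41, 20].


After one pass: [11, 27, 8, 26, 28, 41, 20, 48]


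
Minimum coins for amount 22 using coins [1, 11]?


dp[0]=0; dp[i]=1+min(dp[i-c] for c in coins)
...dp[17]=7, dp[18]=8, dp[19]=9, dp[20]=10, dp[21]=11, dp[22]=2
Minimum coins for 22 = 2


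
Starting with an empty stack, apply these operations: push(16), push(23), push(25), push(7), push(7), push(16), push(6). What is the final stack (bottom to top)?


push(16) -> [16]
push(23) -> [16, 23]
push(25) -> [16, 23, 25]
push(7) -> [16, 23, 25, 7]
push(7) -> [16, 23, 25, 7, 7]
push(16) -> [16, 23, 25, 7, 7, 16]
push(6) -> [16, 23, 25, 7, 7, 16, 6]
Final stack (bottom to top): [16, 23, 25, 7, 7, 16, 6]


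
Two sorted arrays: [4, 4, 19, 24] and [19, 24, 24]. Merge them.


Compare heads, take smaller each step.
Merged: [4, 4, 19, 19, 24, 24, 24]


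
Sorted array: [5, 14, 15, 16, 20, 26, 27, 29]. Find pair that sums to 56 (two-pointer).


Two pointers: lo=0, hi=7
Found pair: (27, 29) summing to 56


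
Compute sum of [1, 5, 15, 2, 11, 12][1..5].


Prefix sums: [0, 1, 6, 21, 23, 34, 46]
Sum[1..5] = prefix[6] - prefix[1] = 46 - 1 = 45


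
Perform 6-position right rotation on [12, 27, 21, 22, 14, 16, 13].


Right rotate by 6: [27, 21, 22, 14, 16, 13, 12]


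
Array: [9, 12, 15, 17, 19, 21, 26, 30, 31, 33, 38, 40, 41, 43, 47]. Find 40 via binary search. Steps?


Search for 40:
[0,14] mid=7 arr[7]=30
[8,14] mid=11 arr[11]=40
Total: 2 comparisons


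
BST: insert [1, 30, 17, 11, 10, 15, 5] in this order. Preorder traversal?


Root = 1; build tree by BST insertion.
Preorder traversal: [1, 30, 17, 11, 10, 5, 15]


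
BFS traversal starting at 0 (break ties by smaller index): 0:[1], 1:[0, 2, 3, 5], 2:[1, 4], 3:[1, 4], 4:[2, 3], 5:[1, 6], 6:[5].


BFS queue: start with [0]
Visit order: [0, 1, 2, 3, 5, 4, 6]


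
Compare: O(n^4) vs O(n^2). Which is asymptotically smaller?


quadratic grows slower than quartic
O(n^2) is asymptotically smaller; O(n^4) grows faster


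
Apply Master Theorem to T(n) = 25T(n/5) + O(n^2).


a=25, b=5, c=2. log_5(25)=2 = c=2. Case 2: O(n^c log n) = O(n^2 log n)
Complexity: O(n^2 log n)


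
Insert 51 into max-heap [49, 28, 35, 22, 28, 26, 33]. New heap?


Append 51: [49, 28, 35, 22, 28, 26, 33, 51]
Bubble up: swap idx 7(51) with idx 3(22); swap idx 3(51) with idx 1(28); swap idx 1(51) with idx 0(49)
Result: [51, 49, 35, 28, 28, 26, 33, 22]


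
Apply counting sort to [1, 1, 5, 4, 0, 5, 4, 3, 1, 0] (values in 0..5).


Count array: [2, 3, 0, 1, 2, 2]
Reconstruct: [0, 0, 1, 1, 1, 3, 4, 4, 5, 5]


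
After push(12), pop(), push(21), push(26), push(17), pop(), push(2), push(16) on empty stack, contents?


push(12) -> [12]
pop() returns 12 -> []
push(21) -> [21]
push(26) -> [21, 26]
push(17) -> [21, 26, 17]
pop() returns 17 -> [21, 26]
push(2) -> [21, 26, 2]
push(16) -> [21, 26, 2, 16]
Final stack (bottom to top): [21, 26, 2, 16]


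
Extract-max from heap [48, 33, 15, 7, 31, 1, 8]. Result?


Max = 48
Replace root with last, heapify down
Resulting heap: [33, 31, 15, 7, 8, 1]


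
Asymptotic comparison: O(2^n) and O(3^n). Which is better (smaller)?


exponential grows slower than exponential (base 3)
O(2^n) is asymptotically smaller; O(3^n) grows faster


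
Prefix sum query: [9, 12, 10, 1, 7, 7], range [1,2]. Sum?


Prefix sums: [0, 9, 21, 31, 32, 39, 46]
Sum[1..2] = prefix[3] - prefix[1] = 31 - 9 = 22


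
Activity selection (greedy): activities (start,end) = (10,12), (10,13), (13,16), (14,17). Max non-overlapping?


Greedy: pick earliest-ending, then skip overlaps.
Selected (2 activities): [(10, 12), (13, 16)]


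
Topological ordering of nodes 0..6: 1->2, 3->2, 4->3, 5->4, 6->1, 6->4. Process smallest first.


Kahn's algorithm, process smallest node first
Order: [0, 5, 6, 1, 4, 3, 2]


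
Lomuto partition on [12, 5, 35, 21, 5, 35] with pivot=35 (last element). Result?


Elements <= 35 go left of pivot.
Result: [12, 5, 35, 21, 5, 35], pivot at index 5
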